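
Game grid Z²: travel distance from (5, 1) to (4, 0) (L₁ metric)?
2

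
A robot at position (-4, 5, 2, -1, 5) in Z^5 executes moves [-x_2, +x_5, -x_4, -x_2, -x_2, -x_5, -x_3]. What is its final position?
(-4, 2, 1, -2, 5)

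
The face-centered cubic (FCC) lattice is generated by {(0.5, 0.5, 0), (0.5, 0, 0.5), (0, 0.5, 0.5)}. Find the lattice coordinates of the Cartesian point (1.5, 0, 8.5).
-7b₁ + 10b₂ + 7b₃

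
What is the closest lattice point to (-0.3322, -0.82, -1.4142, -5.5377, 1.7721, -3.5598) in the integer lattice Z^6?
(0, -1, -1, -6, 2, -4)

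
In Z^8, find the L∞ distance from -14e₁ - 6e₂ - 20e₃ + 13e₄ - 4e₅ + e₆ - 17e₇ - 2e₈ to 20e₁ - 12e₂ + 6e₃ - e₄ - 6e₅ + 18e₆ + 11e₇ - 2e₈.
34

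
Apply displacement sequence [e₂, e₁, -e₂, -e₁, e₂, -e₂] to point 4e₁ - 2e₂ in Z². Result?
(4, -2)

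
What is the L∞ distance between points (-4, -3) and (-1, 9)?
12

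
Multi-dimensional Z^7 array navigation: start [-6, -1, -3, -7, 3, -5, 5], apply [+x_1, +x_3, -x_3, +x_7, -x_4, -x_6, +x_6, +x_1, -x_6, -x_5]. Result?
(-4, -1, -3, -8, 2, -6, 6)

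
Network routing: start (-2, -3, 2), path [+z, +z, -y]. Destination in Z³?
(-2, -4, 4)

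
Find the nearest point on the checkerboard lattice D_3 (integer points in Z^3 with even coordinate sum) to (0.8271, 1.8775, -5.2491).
(1, 2, -5)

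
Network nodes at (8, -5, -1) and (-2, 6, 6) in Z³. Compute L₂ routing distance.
16.4317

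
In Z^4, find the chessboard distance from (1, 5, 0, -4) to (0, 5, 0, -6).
2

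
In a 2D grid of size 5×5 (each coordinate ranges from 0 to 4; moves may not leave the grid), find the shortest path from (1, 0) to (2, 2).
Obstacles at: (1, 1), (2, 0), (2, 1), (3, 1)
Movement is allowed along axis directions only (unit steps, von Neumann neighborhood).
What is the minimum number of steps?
5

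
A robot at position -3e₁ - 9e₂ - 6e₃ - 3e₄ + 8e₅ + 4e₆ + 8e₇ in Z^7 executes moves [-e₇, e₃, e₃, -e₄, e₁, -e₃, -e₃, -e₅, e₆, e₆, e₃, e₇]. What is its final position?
(-2, -9, -5, -4, 7, 6, 8)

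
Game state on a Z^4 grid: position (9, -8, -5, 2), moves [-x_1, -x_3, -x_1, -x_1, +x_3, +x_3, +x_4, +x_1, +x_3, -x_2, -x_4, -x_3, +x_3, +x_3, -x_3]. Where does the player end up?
(7, -9, -3, 2)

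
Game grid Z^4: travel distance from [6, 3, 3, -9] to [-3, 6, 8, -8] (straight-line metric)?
10.7703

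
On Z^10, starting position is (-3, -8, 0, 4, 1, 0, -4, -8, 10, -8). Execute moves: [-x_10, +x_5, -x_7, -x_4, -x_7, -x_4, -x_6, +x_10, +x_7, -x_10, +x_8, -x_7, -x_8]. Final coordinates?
(-3, -8, 0, 2, 2, -1, -6, -8, 10, -9)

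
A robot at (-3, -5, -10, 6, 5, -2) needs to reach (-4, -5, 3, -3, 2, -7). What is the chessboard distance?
13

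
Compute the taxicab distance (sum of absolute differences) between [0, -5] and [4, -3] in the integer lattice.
6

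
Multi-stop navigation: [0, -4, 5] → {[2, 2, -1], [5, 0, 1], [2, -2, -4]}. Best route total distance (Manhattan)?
27
(one optimal route: (0, -4, 5) → (5, 0, 1) → (2, 2, -1) → (2, -2, -4))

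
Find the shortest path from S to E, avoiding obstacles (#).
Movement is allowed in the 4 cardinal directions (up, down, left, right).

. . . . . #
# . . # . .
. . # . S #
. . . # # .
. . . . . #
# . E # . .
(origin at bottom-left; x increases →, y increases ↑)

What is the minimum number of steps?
11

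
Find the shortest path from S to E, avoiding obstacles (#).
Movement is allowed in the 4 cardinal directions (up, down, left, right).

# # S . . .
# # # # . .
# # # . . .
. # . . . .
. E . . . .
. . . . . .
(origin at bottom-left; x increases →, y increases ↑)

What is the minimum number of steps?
9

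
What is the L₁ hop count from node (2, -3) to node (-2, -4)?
5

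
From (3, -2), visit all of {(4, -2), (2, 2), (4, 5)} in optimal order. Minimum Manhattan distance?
12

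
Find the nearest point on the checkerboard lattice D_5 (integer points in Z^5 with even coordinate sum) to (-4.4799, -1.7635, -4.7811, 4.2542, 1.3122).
(-4, -2, -5, 4, 1)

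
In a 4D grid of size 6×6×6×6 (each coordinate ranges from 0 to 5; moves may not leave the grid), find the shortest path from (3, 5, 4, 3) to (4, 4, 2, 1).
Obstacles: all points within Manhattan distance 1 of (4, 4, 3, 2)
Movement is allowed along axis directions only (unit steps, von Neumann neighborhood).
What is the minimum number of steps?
6
(one shortest path: (3, 5, 4, 3) → (4, 5, 4, 3) → (4, 5, 3, 3) → (4, 5, 2, 3) → (4, 5, 2, 2) → (4, 5, 2, 1) → (4, 4, 2, 1))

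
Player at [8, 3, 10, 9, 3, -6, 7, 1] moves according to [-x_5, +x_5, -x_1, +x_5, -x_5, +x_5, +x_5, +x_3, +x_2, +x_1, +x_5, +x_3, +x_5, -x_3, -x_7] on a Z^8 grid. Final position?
(8, 4, 11, 9, 7, -6, 6, 1)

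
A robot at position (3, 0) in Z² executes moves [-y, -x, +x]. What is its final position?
(3, -1)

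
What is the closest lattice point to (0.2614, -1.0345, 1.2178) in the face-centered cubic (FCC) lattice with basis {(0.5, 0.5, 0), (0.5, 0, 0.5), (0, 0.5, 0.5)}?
(0, -1, 1)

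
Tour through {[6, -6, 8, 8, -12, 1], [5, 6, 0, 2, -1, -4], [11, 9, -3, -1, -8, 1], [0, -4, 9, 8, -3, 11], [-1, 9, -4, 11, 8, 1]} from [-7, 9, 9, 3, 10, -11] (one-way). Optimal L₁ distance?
176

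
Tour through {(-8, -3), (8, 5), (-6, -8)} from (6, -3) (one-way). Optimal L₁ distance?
41
(one optimal route: (6, -3) → (8, 5) → (-8, -3) → (-6, -8))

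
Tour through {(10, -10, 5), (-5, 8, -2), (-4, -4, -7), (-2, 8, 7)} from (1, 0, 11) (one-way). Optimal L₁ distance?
77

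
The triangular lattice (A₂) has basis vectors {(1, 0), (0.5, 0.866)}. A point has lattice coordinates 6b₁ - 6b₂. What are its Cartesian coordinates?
(3, -5.196)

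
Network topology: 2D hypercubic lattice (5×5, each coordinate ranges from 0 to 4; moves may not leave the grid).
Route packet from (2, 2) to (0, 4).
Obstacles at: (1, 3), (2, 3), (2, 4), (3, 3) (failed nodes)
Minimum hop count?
4
(one shortest path: (2, 2) → (1, 2) → (0, 2) → (0, 3) → (0, 4))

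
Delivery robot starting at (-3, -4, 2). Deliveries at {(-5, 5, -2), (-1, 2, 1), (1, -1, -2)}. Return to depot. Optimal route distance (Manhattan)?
42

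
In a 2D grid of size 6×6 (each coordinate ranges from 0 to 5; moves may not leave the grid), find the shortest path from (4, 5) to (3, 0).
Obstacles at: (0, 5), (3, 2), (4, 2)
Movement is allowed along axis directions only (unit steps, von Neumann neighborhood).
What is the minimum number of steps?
8
(one shortest path: (4, 5) → (3, 5) → (2, 5) → (2, 4) → (2, 3) → (2, 2) → (2, 1) → (3, 1) → (3, 0))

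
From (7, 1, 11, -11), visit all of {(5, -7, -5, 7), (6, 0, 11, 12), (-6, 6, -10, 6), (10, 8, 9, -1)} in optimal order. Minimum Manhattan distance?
108
(one optimal route: (7, 1, 11, -11) → (10, 8, 9, -1) → (6, 0, 11, 12) → (5, -7, -5, 7) → (-6, 6, -10, 6))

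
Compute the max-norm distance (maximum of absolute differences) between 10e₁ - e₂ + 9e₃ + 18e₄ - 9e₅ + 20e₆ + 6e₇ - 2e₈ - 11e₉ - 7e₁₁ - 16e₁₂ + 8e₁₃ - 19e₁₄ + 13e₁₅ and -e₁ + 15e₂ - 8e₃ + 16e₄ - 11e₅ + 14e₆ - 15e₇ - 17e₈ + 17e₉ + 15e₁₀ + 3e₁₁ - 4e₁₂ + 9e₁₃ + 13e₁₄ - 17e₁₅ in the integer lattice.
32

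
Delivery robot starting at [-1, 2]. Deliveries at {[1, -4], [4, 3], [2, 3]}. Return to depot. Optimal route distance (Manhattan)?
24
(one optimal route: (-1, 2) → (1, -4) → (4, 3) → (2, 3) → (-1, 2))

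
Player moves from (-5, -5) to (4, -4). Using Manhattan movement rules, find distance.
10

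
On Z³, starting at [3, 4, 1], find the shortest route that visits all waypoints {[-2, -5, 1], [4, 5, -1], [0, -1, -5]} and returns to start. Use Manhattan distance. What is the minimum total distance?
44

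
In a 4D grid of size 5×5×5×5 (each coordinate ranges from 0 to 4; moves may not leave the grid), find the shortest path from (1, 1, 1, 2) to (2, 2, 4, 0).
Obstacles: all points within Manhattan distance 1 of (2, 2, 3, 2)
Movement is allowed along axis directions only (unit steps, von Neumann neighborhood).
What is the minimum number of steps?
7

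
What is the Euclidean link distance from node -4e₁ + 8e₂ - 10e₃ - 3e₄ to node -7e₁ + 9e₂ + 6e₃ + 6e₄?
18.6279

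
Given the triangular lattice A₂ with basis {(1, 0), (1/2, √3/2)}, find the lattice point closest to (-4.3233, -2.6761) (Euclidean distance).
(-4.5, -2.598)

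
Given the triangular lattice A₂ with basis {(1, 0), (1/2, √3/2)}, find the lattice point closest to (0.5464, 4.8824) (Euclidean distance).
(1, 5.196)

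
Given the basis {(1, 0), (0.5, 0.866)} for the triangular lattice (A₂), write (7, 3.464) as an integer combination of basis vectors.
5b₁ + 4b₂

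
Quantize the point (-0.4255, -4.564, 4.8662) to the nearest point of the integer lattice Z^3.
(0, -5, 5)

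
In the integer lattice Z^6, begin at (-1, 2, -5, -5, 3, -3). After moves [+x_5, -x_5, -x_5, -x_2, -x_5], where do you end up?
(-1, 1, -5, -5, 1, -3)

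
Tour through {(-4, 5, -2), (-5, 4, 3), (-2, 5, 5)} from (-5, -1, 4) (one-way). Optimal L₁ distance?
21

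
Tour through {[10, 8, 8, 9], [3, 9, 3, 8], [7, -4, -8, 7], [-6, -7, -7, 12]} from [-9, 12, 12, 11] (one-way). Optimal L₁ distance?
94
(one optimal route: (-9, 12, 12, 11) → (10, 8, 8, 9) → (3, 9, 3, 8) → (7, -4, -8, 7) → (-6, -7, -7, 12))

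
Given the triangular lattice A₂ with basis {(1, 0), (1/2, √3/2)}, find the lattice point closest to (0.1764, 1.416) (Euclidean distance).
(0, 1.732)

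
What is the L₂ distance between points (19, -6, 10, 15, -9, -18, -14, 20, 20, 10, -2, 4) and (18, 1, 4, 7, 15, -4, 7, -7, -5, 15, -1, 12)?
52.9811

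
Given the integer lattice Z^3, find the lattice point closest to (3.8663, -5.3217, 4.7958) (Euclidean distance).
(4, -5, 5)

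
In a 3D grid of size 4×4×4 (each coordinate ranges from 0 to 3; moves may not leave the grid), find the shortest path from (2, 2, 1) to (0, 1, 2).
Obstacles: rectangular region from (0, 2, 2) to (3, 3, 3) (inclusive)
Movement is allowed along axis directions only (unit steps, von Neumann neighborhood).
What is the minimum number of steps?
4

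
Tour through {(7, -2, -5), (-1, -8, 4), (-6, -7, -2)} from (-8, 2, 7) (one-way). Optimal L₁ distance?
53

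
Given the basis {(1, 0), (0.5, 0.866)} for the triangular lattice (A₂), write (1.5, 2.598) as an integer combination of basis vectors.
3b₂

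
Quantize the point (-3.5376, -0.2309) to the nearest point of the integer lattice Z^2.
(-4, 0)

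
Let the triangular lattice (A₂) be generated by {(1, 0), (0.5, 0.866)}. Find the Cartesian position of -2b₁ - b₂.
(-2.5, -0.866)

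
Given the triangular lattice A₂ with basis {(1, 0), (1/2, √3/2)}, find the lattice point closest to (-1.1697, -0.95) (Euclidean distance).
(-1.5, -0.866)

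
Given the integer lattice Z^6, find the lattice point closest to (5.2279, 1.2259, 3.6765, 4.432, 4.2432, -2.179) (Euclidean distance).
(5, 1, 4, 4, 4, -2)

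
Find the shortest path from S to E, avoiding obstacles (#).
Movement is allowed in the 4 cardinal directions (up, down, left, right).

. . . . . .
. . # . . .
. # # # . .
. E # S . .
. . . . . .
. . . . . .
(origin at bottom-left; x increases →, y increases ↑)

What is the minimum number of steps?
4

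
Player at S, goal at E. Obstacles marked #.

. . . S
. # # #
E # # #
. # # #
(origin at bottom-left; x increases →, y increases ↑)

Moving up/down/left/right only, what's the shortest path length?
5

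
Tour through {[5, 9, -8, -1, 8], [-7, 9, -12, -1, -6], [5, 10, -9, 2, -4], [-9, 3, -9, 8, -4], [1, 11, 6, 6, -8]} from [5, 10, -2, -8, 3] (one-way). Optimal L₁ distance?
118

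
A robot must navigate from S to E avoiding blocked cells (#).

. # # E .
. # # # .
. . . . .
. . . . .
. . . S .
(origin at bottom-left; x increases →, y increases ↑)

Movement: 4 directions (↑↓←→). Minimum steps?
6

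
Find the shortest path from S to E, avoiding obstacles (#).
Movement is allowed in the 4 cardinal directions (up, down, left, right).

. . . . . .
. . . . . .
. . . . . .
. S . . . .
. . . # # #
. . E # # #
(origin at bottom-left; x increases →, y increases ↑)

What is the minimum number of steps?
3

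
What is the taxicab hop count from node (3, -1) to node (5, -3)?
4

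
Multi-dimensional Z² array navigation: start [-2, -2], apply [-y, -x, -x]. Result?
(-4, -3)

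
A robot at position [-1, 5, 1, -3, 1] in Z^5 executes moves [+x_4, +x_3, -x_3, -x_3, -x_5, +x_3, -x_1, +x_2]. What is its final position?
(-2, 6, 1, -2, 0)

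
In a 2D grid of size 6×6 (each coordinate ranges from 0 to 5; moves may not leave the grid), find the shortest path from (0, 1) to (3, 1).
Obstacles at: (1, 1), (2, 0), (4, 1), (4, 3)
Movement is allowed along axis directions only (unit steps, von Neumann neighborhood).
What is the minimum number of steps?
5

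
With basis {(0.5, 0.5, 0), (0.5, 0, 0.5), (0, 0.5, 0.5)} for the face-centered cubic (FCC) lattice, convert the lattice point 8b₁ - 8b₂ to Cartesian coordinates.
(0, 4, -4)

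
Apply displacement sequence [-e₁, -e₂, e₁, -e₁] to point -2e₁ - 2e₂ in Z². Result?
(-3, -3)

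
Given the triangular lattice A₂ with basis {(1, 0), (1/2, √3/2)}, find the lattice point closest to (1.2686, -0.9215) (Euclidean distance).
(1.5, -0.866)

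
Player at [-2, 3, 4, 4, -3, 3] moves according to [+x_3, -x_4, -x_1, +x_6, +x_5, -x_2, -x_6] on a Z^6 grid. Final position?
(-3, 2, 5, 3, -2, 3)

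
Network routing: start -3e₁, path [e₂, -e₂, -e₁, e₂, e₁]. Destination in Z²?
(-3, 1)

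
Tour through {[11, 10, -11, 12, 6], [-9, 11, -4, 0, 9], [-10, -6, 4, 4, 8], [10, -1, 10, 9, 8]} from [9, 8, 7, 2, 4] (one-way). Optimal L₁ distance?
134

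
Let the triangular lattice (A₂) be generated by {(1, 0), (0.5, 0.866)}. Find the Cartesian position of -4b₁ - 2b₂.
(-5, -1.732)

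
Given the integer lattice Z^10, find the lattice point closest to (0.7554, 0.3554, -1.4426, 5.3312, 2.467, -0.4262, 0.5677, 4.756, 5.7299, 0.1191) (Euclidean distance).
(1, 0, -1, 5, 2, 0, 1, 5, 6, 0)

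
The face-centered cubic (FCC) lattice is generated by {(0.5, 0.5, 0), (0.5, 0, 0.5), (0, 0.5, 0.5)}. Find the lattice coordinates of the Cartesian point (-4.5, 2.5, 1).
-3b₁ - 6b₂ + 8b₃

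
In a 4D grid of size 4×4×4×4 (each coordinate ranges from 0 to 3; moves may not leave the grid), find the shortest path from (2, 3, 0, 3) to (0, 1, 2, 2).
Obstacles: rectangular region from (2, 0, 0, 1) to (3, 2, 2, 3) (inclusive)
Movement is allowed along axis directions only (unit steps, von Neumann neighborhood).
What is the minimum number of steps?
7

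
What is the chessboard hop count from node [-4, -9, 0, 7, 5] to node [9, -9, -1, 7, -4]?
13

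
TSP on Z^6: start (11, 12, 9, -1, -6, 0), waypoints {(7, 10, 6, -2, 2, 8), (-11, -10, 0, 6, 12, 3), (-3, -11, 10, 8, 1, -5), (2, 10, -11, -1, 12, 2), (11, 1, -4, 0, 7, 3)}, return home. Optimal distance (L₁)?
244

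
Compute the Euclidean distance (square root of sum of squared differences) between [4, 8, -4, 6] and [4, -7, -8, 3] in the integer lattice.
15.8114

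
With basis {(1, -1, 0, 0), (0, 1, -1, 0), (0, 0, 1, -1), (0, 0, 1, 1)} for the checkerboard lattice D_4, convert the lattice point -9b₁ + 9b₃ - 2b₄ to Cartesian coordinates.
(-9, 9, 7, -11)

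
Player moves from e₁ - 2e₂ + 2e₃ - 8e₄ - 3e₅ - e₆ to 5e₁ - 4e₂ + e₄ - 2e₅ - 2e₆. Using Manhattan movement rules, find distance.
19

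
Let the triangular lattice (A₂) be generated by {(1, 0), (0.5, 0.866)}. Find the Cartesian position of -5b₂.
(-2.5, -4.33)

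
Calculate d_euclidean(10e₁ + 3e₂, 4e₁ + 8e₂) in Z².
7.81025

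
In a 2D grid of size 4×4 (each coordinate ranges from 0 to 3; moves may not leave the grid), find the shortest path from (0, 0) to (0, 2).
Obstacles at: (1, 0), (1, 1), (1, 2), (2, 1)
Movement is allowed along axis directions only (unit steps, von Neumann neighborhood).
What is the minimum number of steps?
2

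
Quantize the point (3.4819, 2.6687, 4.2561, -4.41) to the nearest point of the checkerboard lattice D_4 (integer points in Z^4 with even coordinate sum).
(3, 3, 4, -4)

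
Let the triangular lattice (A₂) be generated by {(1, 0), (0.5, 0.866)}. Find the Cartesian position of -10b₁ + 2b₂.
(-9, 1.732)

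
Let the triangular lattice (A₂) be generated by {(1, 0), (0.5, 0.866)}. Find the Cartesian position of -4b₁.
(-4, 0)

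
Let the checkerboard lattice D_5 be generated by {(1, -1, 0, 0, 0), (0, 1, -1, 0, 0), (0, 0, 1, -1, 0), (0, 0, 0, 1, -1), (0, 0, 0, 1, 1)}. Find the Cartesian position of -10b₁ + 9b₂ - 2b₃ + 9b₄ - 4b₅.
(-10, 19, -11, 7, -13)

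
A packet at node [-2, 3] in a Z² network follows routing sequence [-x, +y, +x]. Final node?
(-2, 4)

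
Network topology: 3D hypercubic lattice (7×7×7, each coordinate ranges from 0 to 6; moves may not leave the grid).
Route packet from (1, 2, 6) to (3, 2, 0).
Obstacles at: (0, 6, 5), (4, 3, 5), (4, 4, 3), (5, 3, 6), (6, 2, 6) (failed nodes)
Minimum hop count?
8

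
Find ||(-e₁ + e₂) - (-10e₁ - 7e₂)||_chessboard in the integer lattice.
9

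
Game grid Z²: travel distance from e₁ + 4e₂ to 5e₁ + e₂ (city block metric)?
7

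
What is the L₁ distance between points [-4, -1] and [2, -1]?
6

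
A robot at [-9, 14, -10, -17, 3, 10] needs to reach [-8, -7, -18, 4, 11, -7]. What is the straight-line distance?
36.0555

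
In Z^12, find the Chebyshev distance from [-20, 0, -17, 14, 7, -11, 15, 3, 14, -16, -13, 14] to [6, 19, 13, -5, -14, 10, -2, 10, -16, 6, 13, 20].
30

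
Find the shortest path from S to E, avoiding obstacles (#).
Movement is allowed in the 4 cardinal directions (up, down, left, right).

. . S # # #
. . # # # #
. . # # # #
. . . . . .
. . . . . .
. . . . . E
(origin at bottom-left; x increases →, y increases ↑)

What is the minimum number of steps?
10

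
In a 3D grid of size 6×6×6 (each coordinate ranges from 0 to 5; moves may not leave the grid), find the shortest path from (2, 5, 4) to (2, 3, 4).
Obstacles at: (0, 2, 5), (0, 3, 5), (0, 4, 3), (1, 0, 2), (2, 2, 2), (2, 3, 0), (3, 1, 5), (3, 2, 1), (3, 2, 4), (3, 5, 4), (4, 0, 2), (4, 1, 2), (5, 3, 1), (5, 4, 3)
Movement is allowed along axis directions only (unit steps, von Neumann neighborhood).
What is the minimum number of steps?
2
(one shortest path: (2, 5, 4) → (2, 4, 4) → (2, 3, 4))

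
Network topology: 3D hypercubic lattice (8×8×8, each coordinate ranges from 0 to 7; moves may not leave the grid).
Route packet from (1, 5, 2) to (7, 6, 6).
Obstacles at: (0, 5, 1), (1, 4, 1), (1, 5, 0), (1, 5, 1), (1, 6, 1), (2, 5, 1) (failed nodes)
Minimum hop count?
11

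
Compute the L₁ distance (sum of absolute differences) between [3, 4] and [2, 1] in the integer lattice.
4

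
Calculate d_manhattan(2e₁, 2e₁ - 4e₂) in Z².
4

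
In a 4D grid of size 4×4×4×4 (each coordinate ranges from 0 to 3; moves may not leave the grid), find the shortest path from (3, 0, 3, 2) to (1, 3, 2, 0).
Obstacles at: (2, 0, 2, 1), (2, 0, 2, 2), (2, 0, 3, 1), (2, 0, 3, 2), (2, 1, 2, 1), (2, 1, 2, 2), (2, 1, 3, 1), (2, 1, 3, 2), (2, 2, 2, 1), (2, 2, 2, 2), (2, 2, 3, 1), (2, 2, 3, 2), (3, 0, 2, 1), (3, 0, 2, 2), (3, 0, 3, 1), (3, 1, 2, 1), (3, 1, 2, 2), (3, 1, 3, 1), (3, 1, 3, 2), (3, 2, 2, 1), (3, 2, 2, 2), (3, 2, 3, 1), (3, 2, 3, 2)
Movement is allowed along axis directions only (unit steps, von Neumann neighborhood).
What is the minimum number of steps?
10
(one shortest path: (3, 0, 3, 2) → (3, 0, 3, 3) → (2, 0, 3, 3) → (1, 0, 3, 3) → (1, 1, 3, 3) → (1, 2, 3, 3) → (1, 3, 3, 3) → (1, 3, 2, 3) → (1, 3, 2, 2) → (1, 3, 2, 1) → (1, 3, 2, 0))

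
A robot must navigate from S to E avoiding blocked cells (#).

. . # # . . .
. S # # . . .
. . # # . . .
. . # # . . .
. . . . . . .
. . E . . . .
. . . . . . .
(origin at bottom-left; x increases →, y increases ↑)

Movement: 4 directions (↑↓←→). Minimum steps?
5
(one shortest path: (1, 5) → (1, 4) → (1, 3) → (1, 2) → (2, 2) → (2, 1))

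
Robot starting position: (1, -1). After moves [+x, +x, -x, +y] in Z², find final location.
(2, 0)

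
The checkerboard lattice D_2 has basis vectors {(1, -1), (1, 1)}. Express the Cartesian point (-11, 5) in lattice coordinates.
-8b₁ - 3b₂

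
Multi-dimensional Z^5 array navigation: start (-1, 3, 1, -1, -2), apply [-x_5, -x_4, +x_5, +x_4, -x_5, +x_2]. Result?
(-1, 4, 1, -1, -3)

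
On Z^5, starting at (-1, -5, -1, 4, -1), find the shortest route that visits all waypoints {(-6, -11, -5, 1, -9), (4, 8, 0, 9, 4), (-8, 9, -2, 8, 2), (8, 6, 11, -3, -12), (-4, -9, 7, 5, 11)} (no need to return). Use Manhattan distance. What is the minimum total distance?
172
(one optimal route: (-1, -5, -1, 4, -1) → (-6, -11, -5, 1, -9) → (-4, -9, 7, 5, 11) → (-8, 9, -2, 8, 2) → (4, 8, 0, 9, 4) → (8, 6, 11, -3, -12))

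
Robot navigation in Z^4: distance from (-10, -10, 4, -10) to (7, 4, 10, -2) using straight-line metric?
24.1868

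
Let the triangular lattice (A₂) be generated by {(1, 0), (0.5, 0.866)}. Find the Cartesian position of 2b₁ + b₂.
(2.5, 0.866)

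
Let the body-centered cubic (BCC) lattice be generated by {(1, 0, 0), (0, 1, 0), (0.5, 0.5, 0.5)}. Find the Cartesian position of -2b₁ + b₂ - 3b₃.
(-3.5, -0.5, -1.5)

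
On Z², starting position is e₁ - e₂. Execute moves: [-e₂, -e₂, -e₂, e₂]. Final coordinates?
(1, -3)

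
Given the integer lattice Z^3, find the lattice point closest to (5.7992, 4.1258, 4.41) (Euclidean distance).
(6, 4, 4)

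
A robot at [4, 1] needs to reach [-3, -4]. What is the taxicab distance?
12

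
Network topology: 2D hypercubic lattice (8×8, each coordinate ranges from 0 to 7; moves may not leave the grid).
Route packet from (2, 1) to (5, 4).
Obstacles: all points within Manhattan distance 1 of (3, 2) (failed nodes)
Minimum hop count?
8
(one shortest path: (2, 1) → (1, 1) → (1, 2) → (1, 3) → (2, 3) → (2, 4) → (3, 4) → (4, 4) → (5, 4))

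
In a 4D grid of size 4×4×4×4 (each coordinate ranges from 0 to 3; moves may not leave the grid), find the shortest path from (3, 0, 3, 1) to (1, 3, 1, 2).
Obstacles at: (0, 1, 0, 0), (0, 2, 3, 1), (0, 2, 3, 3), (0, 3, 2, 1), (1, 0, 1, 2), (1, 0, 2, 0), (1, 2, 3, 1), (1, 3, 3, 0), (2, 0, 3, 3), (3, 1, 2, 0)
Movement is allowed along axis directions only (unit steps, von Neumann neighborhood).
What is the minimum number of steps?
8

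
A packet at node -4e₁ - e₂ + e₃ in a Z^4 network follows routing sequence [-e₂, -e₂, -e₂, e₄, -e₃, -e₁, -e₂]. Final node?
(-5, -5, 0, 1)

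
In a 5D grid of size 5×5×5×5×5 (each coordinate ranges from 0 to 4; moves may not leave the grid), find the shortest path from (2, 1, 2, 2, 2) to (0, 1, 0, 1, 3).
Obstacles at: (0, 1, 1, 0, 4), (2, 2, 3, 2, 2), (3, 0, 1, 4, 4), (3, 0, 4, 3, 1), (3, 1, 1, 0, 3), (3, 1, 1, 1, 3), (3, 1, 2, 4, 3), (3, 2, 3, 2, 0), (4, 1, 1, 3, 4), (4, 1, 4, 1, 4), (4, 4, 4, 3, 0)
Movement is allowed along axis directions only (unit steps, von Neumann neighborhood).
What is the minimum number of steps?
6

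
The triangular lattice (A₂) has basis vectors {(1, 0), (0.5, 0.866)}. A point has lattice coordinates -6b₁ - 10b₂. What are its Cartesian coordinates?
(-11, -8.66)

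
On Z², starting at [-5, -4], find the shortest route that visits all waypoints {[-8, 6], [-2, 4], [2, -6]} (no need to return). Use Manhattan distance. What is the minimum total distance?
31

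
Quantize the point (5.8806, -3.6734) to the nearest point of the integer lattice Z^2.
(6, -4)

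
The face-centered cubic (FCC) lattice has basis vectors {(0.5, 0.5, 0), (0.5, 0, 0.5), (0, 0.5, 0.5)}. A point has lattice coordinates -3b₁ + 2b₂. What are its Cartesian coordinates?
(-0.5, -1.5, 1)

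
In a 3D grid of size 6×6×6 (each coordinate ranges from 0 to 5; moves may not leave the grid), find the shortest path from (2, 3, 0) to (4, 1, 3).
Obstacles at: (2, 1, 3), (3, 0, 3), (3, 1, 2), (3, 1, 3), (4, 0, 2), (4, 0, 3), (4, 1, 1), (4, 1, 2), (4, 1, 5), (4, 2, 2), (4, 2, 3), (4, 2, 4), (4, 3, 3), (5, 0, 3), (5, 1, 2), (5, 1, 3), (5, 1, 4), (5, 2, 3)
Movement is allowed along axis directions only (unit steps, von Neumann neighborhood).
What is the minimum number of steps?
9
(one shortest path: (2, 3, 0) → (3, 3, 0) → (3, 2, 0) → (3, 2, 1) → (3, 2, 2) → (3, 2, 3) → (3, 2, 4) → (3, 1, 4) → (4, 1, 4) → (4, 1, 3))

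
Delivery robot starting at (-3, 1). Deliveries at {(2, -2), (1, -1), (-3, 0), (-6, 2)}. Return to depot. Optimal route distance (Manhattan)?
24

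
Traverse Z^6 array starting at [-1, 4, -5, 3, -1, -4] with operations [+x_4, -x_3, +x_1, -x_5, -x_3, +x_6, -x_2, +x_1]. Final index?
(1, 3, -7, 4, -2, -3)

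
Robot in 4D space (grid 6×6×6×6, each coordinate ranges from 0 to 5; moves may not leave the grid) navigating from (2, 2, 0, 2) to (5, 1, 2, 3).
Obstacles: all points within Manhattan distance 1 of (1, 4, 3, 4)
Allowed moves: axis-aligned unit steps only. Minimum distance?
7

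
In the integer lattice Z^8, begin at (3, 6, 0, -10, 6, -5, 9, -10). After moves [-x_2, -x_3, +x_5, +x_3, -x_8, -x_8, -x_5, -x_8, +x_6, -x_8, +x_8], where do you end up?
(3, 5, 0, -10, 6, -4, 9, -13)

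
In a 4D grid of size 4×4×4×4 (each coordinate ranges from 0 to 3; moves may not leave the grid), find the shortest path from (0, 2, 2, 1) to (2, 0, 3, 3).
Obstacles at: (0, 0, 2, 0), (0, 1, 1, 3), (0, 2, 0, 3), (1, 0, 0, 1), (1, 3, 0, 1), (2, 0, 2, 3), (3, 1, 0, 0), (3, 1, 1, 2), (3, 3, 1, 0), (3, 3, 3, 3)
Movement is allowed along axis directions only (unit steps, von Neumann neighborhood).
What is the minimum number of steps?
7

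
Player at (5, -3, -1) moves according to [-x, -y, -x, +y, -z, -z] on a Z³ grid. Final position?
(3, -3, -3)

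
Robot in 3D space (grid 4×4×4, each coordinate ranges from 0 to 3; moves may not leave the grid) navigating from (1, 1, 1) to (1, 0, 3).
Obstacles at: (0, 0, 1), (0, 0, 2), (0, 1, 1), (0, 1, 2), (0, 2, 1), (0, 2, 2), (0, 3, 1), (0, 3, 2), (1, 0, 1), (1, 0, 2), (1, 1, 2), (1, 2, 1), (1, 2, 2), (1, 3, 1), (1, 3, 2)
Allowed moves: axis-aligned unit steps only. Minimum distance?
5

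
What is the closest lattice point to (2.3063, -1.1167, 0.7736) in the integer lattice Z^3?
(2, -1, 1)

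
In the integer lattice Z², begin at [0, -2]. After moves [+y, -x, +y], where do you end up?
(-1, 0)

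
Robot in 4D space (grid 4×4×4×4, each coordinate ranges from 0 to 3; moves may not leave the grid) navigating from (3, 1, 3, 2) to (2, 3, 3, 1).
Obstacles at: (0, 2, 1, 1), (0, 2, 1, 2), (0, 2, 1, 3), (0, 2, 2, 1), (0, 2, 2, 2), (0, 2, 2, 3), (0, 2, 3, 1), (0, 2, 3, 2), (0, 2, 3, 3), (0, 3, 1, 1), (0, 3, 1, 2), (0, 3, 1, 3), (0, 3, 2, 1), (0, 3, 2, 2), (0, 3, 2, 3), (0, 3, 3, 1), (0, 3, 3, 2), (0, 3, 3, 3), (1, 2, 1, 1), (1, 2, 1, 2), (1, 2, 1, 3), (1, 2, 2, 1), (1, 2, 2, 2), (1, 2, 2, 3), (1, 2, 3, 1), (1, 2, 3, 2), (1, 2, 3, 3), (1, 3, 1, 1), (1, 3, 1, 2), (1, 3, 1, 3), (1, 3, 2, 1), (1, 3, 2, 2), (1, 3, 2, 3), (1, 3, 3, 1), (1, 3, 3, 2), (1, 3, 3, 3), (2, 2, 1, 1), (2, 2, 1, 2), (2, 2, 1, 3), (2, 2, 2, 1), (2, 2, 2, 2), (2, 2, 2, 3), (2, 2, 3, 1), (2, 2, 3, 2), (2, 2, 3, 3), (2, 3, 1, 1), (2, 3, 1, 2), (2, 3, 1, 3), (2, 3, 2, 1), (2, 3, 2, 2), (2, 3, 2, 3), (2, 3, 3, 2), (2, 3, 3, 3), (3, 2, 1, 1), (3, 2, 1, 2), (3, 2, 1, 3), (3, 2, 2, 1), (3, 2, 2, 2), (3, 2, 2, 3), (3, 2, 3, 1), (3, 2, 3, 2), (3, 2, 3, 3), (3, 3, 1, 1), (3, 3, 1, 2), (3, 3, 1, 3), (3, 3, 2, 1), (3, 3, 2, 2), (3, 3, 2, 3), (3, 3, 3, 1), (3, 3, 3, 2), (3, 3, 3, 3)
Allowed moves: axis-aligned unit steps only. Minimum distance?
6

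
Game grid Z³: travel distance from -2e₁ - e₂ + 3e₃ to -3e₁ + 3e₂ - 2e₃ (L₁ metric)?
10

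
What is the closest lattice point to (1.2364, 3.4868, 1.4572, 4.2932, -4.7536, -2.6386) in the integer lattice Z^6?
(1, 3, 1, 4, -5, -3)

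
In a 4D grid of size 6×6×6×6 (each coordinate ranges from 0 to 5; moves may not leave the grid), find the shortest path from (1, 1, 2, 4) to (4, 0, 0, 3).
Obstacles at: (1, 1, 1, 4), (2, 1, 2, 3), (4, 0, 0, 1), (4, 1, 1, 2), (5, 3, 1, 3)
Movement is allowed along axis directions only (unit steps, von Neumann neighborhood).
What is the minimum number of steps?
7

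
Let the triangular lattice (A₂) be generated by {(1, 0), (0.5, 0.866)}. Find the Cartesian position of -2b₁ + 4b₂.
(0, 3.464)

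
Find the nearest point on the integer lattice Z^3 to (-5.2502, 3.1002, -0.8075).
(-5, 3, -1)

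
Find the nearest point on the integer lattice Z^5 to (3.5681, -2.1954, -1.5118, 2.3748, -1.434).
(4, -2, -2, 2, -1)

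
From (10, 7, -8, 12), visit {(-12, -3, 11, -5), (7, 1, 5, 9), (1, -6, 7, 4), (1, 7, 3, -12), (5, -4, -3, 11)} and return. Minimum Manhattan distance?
170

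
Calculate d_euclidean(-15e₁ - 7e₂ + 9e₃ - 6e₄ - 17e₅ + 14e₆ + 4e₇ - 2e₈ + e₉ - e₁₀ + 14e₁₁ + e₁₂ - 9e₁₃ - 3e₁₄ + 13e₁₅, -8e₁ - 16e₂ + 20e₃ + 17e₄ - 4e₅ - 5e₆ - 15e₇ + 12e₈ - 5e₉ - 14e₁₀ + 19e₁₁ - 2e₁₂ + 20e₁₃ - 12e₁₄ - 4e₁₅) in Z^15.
57.5934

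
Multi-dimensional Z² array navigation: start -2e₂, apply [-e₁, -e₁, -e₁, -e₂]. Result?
(-3, -3)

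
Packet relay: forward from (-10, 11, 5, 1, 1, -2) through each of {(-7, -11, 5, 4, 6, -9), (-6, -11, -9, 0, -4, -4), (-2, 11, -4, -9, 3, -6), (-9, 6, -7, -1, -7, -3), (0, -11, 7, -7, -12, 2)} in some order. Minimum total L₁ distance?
179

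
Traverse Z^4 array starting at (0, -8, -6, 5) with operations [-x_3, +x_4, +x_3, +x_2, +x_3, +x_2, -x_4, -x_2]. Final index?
(0, -7, -5, 5)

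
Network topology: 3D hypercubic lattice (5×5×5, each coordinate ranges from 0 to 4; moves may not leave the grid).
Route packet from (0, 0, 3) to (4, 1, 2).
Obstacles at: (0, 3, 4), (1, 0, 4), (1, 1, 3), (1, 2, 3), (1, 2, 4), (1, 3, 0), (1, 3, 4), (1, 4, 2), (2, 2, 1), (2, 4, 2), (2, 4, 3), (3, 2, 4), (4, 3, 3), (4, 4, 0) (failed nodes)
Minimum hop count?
6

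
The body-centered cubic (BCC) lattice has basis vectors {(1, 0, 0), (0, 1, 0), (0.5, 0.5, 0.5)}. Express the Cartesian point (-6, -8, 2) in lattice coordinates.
-8b₁ - 10b₂ + 4b₃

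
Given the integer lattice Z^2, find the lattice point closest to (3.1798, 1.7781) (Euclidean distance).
(3, 2)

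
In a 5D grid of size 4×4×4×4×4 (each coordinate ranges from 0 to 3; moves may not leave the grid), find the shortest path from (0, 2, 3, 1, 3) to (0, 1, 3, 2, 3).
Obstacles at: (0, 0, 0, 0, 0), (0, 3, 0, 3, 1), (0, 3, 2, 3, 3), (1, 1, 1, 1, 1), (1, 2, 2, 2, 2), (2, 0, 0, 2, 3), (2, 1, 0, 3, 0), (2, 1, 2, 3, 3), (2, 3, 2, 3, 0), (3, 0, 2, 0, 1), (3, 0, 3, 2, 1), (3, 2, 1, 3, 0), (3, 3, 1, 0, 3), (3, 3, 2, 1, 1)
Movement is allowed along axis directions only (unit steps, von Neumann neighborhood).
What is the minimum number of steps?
2
(one shortest path: (0, 2, 3, 1, 3) → (0, 1, 3, 1, 3) → (0, 1, 3, 2, 3))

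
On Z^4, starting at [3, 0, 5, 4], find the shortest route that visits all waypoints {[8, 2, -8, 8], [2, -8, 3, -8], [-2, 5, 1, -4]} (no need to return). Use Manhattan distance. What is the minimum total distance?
80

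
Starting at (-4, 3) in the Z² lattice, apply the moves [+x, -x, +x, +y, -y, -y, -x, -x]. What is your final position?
(-5, 2)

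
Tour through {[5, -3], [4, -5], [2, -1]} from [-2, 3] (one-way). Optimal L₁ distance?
16
(one optimal route: (-2, 3) → (2, -1) → (5, -3) → (4, -5))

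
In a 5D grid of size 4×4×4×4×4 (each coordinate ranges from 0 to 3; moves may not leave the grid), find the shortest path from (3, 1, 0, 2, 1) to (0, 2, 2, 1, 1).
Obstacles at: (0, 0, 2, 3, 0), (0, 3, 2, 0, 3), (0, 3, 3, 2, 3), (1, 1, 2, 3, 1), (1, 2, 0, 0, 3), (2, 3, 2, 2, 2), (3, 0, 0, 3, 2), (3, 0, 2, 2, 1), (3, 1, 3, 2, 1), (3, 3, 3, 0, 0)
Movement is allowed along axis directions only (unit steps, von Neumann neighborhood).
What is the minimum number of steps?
7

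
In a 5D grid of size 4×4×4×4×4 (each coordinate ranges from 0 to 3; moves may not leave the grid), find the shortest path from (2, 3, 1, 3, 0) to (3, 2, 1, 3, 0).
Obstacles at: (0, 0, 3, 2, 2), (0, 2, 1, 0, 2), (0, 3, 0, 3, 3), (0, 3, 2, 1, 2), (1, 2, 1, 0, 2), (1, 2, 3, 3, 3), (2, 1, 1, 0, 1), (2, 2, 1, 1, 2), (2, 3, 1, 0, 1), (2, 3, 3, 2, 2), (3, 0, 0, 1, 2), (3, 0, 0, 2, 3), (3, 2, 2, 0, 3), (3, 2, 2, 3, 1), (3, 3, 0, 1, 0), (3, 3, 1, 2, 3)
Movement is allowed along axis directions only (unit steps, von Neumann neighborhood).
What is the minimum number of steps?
2
(one shortest path: (2, 3, 1, 3, 0) → (3, 3, 1, 3, 0) → (3, 2, 1, 3, 0))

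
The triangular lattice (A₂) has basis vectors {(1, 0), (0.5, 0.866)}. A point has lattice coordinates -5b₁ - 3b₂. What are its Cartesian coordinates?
(-6.5, -2.598)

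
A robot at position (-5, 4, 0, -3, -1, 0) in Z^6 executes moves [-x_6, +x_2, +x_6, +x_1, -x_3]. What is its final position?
(-4, 5, -1, -3, -1, 0)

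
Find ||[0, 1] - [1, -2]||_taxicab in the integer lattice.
4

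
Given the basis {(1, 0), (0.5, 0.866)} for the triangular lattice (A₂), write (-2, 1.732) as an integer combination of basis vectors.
-3b₁ + 2b₂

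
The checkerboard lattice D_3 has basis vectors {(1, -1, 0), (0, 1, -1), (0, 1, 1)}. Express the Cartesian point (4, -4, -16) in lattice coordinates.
4b₁ + 8b₂ - 8b₃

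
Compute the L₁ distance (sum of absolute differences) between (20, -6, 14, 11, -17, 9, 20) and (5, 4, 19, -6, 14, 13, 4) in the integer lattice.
98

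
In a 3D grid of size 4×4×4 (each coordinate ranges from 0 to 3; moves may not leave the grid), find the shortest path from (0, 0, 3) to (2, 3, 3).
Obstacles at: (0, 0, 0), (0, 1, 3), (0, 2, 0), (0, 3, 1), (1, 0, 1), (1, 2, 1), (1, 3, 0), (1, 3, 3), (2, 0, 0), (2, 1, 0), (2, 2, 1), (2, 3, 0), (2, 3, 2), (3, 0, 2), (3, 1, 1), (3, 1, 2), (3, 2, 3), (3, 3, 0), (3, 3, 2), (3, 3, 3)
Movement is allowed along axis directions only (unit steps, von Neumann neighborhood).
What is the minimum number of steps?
5
(one shortest path: (0, 0, 3) → (1, 0, 3) → (2, 0, 3) → (2, 1, 3) → (2, 2, 3) → (2, 3, 3))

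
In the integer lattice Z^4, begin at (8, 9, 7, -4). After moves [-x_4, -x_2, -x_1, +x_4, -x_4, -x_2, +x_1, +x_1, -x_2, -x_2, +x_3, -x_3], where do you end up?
(9, 5, 7, -5)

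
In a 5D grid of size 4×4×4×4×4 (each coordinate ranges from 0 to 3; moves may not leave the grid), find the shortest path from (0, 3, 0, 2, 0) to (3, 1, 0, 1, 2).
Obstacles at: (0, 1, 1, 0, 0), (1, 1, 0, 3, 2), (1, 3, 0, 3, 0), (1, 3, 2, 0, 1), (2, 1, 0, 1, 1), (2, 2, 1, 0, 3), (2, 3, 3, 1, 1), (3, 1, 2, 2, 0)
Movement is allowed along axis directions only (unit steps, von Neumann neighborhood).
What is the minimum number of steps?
8
(one shortest path: (0, 3, 0, 2, 0) → (1, 3, 0, 2, 0) → (2, 3, 0, 2, 0) → (3, 3, 0, 2, 0) → (3, 2, 0, 2, 0) → (3, 1, 0, 2, 0) → (3, 1, 0, 1, 0) → (3, 1, 0, 1, 1) → (3, 1, 0, 1, 2))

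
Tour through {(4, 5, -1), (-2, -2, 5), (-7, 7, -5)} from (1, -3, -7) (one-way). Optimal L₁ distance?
52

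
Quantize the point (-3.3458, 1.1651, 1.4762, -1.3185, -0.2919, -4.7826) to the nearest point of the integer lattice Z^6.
(-3, 1, 1, -1, 0, -5)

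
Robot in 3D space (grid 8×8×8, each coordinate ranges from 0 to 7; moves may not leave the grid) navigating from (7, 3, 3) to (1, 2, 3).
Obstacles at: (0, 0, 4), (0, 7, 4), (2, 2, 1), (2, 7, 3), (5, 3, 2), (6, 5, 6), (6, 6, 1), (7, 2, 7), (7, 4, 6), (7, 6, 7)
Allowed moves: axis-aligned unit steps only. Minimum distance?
7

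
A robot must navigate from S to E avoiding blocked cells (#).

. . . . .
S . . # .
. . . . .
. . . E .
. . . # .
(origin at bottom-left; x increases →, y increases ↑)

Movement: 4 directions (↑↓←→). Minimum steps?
5
(one shortest path: (0, 3) → (1, 3) → (2, 3) → (2, 2) → (3, 2) → (3, 1))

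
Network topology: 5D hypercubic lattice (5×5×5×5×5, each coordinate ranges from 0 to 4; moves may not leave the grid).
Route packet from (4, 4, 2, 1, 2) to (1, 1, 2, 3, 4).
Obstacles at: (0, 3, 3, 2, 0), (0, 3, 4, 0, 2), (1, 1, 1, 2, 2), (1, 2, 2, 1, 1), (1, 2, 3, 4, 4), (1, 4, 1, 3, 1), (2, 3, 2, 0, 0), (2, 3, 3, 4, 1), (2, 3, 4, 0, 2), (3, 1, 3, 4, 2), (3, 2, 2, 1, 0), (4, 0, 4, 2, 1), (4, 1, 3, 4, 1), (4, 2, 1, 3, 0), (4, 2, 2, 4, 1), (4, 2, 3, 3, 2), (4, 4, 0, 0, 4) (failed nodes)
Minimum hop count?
10
(one shortest path: (4, 4, 2, 1, 2) → (3, 4, 2, 1, 2) → (2, 4, 2, 1, 2) → (1, 4, 2, 1, 2) → (1, 3, 2, 1, 2) → (1, 2, 2, 1, 2) → (1, 1, 2, 1, 2) → (1, 1, 2, 2, 2) → (1, 1, 2, 3, 2) → (1, 1, 2, 3, 3) → (1, 1, 2, 3, 4))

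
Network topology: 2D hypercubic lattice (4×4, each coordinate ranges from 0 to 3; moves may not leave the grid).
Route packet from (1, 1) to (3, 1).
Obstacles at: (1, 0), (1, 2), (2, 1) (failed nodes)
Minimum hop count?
8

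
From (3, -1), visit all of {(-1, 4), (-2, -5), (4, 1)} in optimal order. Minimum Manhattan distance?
21
(one optimal route: (3, -1) → (4, 1) → (-1, 4) → (-2, -5))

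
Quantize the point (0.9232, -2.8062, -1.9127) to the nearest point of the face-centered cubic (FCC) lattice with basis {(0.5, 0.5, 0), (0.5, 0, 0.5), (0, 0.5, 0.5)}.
(1, -3, -2)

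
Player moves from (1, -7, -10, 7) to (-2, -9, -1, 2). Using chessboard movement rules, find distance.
9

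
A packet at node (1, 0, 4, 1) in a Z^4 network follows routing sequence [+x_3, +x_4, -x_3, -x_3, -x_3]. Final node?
(1, 0, 2, 2)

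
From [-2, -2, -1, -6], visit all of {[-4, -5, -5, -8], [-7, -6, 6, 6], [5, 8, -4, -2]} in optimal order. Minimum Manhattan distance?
82
(one optimal route: (-2, -2, -1, -6) → (5, 8, -4, -2) → (-4, -5, -5, -8) → (-7, -6, 6, 6))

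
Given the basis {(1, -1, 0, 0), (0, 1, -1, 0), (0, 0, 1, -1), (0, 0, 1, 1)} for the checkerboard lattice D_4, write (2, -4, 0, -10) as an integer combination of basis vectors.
2b₁ - 2b₂ + 4b₃ - 6b₄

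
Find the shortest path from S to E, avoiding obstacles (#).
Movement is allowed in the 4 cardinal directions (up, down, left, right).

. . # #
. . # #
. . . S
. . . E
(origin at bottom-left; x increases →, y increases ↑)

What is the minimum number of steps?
1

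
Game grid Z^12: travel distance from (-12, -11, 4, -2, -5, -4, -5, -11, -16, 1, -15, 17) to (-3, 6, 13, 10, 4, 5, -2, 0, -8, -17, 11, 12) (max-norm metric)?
26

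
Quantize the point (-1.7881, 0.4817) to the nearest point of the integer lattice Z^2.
(-2, 0)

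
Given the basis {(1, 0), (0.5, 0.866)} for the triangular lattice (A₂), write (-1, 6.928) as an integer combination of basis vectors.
-5b₁ + 8b₂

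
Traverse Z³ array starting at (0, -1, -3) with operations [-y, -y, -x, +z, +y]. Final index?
(-1, -2, -2)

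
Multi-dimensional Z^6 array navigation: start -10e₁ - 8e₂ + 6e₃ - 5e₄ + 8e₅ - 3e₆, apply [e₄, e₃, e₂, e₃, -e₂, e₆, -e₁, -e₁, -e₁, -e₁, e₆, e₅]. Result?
(-14, -8, 8, -4, 9, -1)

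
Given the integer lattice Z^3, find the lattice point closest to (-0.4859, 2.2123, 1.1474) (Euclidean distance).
(0, 2, 1)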